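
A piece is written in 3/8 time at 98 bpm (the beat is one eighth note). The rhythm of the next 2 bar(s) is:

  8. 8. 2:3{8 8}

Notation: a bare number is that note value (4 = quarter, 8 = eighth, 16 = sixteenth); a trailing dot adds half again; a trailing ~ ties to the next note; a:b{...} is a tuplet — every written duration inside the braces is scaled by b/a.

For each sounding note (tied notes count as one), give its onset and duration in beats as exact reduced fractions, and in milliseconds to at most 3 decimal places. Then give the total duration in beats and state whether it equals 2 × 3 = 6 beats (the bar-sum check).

1) 0.0ms=0b +918.367ms=3/2b
2) 918.367ms=3/2b +918.367ms=3/2b
3) 1836.735ms=3b +918.367ms=3/2b
4) 2755.102ms=9/2b +918.367ms=3/2b
Σ=6b of 6 (98bpm 3/8) — PASS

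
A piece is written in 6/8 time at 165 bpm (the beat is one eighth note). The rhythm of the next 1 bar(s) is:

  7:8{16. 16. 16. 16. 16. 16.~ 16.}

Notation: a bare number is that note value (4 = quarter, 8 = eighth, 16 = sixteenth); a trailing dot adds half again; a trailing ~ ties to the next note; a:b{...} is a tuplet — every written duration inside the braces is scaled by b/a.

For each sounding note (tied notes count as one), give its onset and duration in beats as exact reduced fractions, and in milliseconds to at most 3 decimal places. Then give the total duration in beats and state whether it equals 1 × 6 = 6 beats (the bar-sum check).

1) 0.0ms=0b +311.688ms=6/7b
2) 311.688ms=6/7b +311.688ms=6/7b
3) 623.377ms=12/7b +311.688ms=6/7b
4) 935.065ms=18/7b +311.688ms=6/7b
5) 1246.753ms=24/7b +311.688ms=6/7b
6) 1558.442ms=30/7b +623.377ms=12/7b
Σ=6b of 6 (165bpm 6/8) — PASS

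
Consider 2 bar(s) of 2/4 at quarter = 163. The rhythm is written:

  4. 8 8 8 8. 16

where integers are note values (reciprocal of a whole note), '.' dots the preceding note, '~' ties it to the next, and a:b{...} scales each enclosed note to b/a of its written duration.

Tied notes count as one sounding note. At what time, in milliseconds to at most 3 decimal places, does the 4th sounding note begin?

note 4 onset = 5/2b = 920.245ms

1. 0.0ms @ 0 + 552.147ms (3/2)
2. 552.147ms @ 3/2 + 184.049ms (1/2)
3. 736.196ms @ 2 + 184.049ms (1/2)
4. 920.245ms @ 5/2 + 184.049ms (1/2)
5. 1104.294ms @ 3 + 276.074ms (3/4)
6. 1380.368ms @ 15/4 + 92.025ms (1/4)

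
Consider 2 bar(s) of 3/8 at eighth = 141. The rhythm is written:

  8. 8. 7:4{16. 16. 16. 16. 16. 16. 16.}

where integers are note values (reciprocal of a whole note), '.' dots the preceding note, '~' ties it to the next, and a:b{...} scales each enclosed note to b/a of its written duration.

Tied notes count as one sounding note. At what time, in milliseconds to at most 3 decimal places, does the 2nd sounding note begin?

note 2 onset = 3/2b = 638.298ms

1. 0.0ms @ 0 + 638.298ms (3/2)
2. 638.298ms @ 3/2 + 638.298ms (3/2)
3. 1276.596ms @ 3 + 182.371ms (3/7)
4. 1458.967ms @ 24/7 + 182.371ms (3/7)
5. 1641.337ms @ 27/7 + 182.371ms (3/7)
6. 1823.708ms @ 30/7 + 182.371ms (3/7)
7. 2006.079ms @ 33/7 + 182.371ms (3/7)
8. 2188.45ms @ 36/7 + 182.371ms (3/7)
9. 2370.821ms @ 39/7 + 182.371ms (3/7)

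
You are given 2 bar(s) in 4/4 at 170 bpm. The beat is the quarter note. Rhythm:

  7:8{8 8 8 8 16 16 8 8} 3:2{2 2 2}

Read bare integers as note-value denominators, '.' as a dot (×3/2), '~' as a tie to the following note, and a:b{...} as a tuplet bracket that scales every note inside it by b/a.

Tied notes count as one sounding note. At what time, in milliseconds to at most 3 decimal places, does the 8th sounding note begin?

note 8 onset = 24/7b = 1210.084ms

1. 0.0ms @ 0 + 201.681ms (4/7)
2. 201.681ms @ 4/7 + 201.681ms (4/7)
3. 403.361ms @ 8/7 + 201.681ms (4/7)
4. 605.042ms @ 12/7 + 201.681ms (4/7)
5. 806.723ms @ 16/7 + 100.84ms (2/7)
6. 907.563ms @ 18/7 + 100.84ms (2/7)
7. 1008.403ms @ 20/7 + 201.681ms (4/7)
8. 1210.084ms @ 24/7 + 201.681ms (4/7)
9. 1411.765ms @ 4 + 470.588ms (4/3)
10. 1882.353ms @ 16/3 + 470.588ms (4/3)
11. 2352.941ms @ 20/3 + 470.588ms (4/3)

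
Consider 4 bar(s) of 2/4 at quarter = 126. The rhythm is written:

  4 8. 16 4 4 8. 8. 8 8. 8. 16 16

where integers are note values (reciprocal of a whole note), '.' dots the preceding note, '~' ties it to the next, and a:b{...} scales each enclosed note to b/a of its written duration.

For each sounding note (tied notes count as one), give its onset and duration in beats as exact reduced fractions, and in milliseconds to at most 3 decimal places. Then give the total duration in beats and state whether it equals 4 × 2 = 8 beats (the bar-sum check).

1) 0.0ms=0b +476.19ms=1b
2) 476.19ms=1b +357.143ms=3/4b
3) 833.333ms=7/4b +119.048ms=1/4b
4) 952.381ms=2b +476.19ms=1b
5) 1428.571ms=3b +476.19ms=1b
6) 1904.762ms=4b +357.143ms=3/4b
7) 2261.905ms=19/4b +357.143ms=3/4b
8) 2619.048ms=11/2b +238.095ms=1/2b
9) 2857.143ms=6b +357.143ms=3/4b
10) 3214.286ms=27/4b +357.143ms=3/4b
11) 3571.429ms=15/2b +119.048ms=1/4b
12) 3690.476ms=31/4b +119.048ms=1/4b
Σ=8b of 8 (126bpm 2/4) — PASS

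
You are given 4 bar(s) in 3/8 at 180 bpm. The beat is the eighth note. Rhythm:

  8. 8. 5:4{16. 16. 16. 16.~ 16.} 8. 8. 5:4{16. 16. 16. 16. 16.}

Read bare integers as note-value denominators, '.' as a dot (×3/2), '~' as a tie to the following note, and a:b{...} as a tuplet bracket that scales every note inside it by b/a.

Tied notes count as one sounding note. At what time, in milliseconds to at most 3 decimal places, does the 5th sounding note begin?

note 5 onset = 21/5b = 1400.0ms

1. 0.0ms @ 0 + 500.0ms (3/2)
2. 500.0ms @ 3/2 + 500.0ms (3/2)
3. 1000.0ms @ 3 + 200.0ms (3/5)
4. 1200.0ms @ 18/5 + 200.0ms (3/5)
5. 1400.0ms @ 21/5 + 200.0ms (3/5)
6. 1600.0ms @ 24/5 + 400.0ms (6/5)
7. 2000.0ms @ 6 + 500.0ms (3/2)
8. 2500.0ms @ 15/2 + 500.0ms (3/2)
9. 3000.0ms @ 9 + 200.0ms (3/5)
10. 3200.0ms @ 48/5 + 200.0ms (3/5)
11. 3400.0ms @ 51/5 + 200.0ms (3/5)
12. 3600.0ms @ 54/5 + 200.0ms (3/5)
13. 3800.0ms @ 57/5 + 200.0ms (3/5)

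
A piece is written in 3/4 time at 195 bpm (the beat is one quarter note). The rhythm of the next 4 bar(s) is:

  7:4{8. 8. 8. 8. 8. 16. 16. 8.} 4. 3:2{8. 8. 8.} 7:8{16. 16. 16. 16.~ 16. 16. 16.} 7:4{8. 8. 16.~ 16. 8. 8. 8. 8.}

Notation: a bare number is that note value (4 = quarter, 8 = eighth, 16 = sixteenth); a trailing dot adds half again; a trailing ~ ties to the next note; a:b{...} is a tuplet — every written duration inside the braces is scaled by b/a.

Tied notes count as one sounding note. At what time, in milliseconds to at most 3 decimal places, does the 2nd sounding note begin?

1. 0.0ms @ 0 + 131.868ms (3/7)
2. 131.868ms @ 3/7 + 131.868ms (3/7)
3. 263.736ms @ 6/7 + 131.868ms (3/7)
4. 395.604ms @ 9/7 + 131.868ms (3/7)
5. 527.473ms @ 12/7 + 131.868ms (3/7)
6. 659.341ms @ 15/7 + 65.934ms (3/14)
7. 725.275ms @ 33/14 + 65.934ms (3/14)
8. 791.209ms @ 18/7 + 131.868ms (3/7)
9. 923.077ms @ 3 + 461.538ms (3/2)
10. 1384.615ms @ 9/2 + 153.846ms (1/2)
11. 1538.462ms @ 5 + 153.846ms (1/2)
12. 1692.308ms @ 11/2 + 153.846ms (1/2)
13. 1846.154ms @ 6 + 131.868ms (3/7)
14. 1978.022ms @ 45/7 + 131.868ms (3/7)
15. 2109.89ms @ 48/7 + 131.868ms (3/7)
16. 2241.758ms @ 51/7 + 263.736ms (6/7)
17. 2505.495ms @ 57/7 + 131.868ms (3/7)
18. 2637.363ms @ 60/7 + 131.868ms (3/7)
19. 2769.231ms @ 9 + 131.868ms (3/7)
20. 2901.099ms @ 66/7 + 131.868ms (3/7)
21. 3032.967ms @ 69/7 + 131.868ms (3/7)
22. 3164.835ms @ 72/7 + 131.868ms (3/7)
23. 3296.703ms @ 75/7 + 131.868ms (3/7)
24. 3428.571ms @ 78/7 + 131.868ms (3/7)
25. 3560.44ms @ 81/7 + 131.868ms (3/7)

note 2 onset = 3/7b = 131.868ms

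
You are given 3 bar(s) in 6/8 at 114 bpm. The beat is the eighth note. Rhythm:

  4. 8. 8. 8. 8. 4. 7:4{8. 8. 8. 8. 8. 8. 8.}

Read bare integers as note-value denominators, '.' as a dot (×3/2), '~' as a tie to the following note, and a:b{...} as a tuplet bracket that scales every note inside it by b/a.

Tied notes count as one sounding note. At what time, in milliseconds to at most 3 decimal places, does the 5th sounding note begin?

1. 0.0ms @ 0 + 1578.947ms (3)
2. 1578.947ms @ 3 + 789.474ms (3/2)
3. 2368.421ms @ 9/2 + 789.474ms (3/2)
4. 3157.895ms @ 6 + 789.474ms (3/2)
5. 3947.368ms @ 15/2 + 789.474ms (3/2)
6. 4736.842ms @ 9 + 1578.947ms (3)
7. 6315.789ms @ 12 + 451.128ms (6/7)
8. 6766.917ms @ 90/7 + 451.128ms (6/7)
9. 7218.045ms @ 96/7 + 451.128ms (6/7)
10. 7669.173ms @ 102/7 + 451.128ms (6/7)
11. 8120.301ms @ 108/7 + 451.128ms (6/7)
12. 8571.429ms @ 114/7 + 451.128ms (6/7)
13. 9022.556ms @ 120/7 + 451.128ms (6/7)

note 5 onset = 15/2b = 3947.368ms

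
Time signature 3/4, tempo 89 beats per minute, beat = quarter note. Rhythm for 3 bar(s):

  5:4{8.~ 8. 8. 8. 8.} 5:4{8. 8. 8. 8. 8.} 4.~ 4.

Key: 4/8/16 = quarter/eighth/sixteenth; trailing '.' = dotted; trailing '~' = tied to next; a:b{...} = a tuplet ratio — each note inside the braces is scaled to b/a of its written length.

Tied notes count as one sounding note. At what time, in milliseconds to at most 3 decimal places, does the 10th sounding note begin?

1. 0.0ms @ 0 + 808.989ms (6/5)
2. 808.989ms @ 6/5 + 404.494ms (3/5)
3. 1213.483ms @ 9/5 + 404.494ms (3/5)
4. 1617.978ms @ 12/5 + 404.494ms (3/5)
5. 2022.472ms @ 3 + 404.494ms (3/5)
6. 2426.966ms @ 18/5 + 404.494ms (3/5)
7. 2831.461ms @ 21/5 + 404.494ms (3/5)
8. 3235.955ms @ 24/5 + 404.494ms (3/5)
9. 3640.449ms @ 27/5 + 404.494ms (3/5)
10. 4044.944ms @ 6 + 2022.472ms (3)

note 10 onset = 6b = 4044.944ms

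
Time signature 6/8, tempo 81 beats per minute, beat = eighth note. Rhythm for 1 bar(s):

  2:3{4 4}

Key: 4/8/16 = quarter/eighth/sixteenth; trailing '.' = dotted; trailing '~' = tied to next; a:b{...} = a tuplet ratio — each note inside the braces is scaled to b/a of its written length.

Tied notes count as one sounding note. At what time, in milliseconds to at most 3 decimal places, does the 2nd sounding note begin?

note 2 onset = 3b = 2222.222ms

1. 0.0ms @ 0 + 2222.222ms (3)
2. 2222.222ms @ 3 + 2222.222ms (3)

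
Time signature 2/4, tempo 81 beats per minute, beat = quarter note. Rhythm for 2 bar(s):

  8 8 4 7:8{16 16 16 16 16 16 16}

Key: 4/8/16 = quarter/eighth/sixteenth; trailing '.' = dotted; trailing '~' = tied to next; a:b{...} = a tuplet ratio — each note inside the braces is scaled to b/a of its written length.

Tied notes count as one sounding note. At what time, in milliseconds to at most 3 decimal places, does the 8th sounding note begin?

note 8 onset = 22/7b = 2328.042ms

1. 0.0ms @ 0 + 370.37ms (1/2)
2. 370.37ms @ 1/2 + 370.37ms (1/2)
3. 740.741ms @ 1 + 740.741ms (1)
4. 1481.481ms @ 2 + 211.64ms (2/7)
5. 1693.122ms @ 16/7 + 211.64ms (2/7)
6. 1904.762ms @ 18/7 + 211.64ms (2/7)
7. 2116.402ms @ 20/7 + 211.64ms (2/7)
8. 2328.042ms @ 22/7 + 211.64ms (2/7)
9. 2539.683ms @ 24/7 + 211.64ms (2/7)
10. 2751.323ms @ 26/7 + 211.64ms (2/7)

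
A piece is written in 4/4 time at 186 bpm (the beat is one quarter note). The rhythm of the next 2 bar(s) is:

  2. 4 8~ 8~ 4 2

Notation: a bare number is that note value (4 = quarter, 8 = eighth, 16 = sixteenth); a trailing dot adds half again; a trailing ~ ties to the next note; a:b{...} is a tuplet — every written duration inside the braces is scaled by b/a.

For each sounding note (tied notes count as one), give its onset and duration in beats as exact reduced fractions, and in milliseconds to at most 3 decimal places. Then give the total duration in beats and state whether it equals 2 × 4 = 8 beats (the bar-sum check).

1) 0.0ms=0b +967.742ms=3b
2) 967.742ms=3b +322.581ms=1b
3) 1290.323ms=4b +645.161ms=2b
4) 1935.484ms=6b +645.161ms=2b
Σ=8b of 8 (186bpm 4/4) — PASS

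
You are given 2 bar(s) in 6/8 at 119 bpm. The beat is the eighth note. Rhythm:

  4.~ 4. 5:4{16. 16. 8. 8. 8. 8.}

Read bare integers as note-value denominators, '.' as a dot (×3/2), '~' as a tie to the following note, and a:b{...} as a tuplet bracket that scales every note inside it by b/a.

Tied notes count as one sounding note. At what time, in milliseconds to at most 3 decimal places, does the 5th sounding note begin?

note 5 onset = 42/5b = 4235.294ms

1. 0.0ms @ 0 + 3025.21ms (6)
2. 3025.21ms @ 6 + 302.521ms (3/5)
3. 3327.731ms @ 33/5 + 302.521ms (3/5)
4. 3630.252ms @ 36/5 + 605.042ms (6/5)
5. 4235.294ms @ 42/5 + 605.042ms (6/5)
6. 4840.336ms @ 48/5 + 605.042ms (6/5)
7. 5445.378ms @ 54/5 + 605.042ms (6/5)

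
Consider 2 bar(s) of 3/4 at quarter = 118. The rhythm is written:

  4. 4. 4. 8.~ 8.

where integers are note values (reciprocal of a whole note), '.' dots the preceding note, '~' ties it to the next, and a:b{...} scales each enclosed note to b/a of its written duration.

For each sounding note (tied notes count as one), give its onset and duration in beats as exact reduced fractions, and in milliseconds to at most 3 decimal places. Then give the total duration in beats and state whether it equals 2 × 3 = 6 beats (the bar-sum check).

1) 0.0ms=0b +762.712ms=3/2b
2) 762.712ms=3/2b +762.712ms=3/2b
3) 1525.424ms=3b +762.712ms=3/2b
4) 2288.136ms=9/2b +762.712ms=3/2b
Σ=6b of 6 (118bpm 3/4) — PASS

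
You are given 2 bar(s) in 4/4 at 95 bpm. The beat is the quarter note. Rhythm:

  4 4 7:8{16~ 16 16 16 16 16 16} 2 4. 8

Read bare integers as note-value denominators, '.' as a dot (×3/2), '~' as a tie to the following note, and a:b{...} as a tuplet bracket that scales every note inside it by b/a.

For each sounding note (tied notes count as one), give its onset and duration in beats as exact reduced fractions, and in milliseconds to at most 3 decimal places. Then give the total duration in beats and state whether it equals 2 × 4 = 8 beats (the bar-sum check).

1) 0.0ms=0b +631.579ms=1b
2) 631.579ms=1b +631.579ms=1b
3) 1263.158ms=2b +360.902ms=4/7b
4) 1624.06ms=18/7b +180.451ms=2/7b
5) 1804.511ms=20/7b +180.451ms=2/7b
6) 1984.962ms=22/7b +180.451ms=2/7b
7) 2165.414ms=24/7b +180.451ms=2/7b
8) 2345.865ms=26/7b +180.451ms=2/7b
9) 2526.316ms=4b +1263.158ms=2b
10) 3789.474ms=6b +947.368ms=3/2b
11) 4736.842ms=15/2b +315.789ms=1/2b
Σ=8b of 8 (95bpm 4/4) — PASS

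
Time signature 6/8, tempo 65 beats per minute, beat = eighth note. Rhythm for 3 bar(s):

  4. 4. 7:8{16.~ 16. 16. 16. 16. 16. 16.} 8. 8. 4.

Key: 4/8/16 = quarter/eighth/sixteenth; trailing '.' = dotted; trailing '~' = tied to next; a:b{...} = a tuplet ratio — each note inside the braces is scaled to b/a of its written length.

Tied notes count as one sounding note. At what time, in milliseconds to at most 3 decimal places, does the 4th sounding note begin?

note 4 onset = 54/7b = 7120.879ms

1. 0.0ms @ 0 + 2769.231ms (3)
2. 2769.231ms @ 3 + 2769.231ms (3)
3. 5538.462ms @ 6 + 1582.418ms (12/7)
4. 7120.879ms @ 54/7 + 791.209ms (6/7)
5. 7912.088ms @ 60/7 + 791.209ms (6/7)
6. 8703.297ms @ 66/7 + 791.209ms (6/7)
7. 9494.505ms @ 72/7 + 791.209ms (6/7)
8. 10285.714ms @ 78/7 + 791.209ms (6/7)
9. 11076.923ms @ 12 + 1384.615ms (3/2)
10. 12461.538ms @ 27/2 + 1384.615ms (3/2)
11. 13846.154ms @ 15 + 2769.231ms (3)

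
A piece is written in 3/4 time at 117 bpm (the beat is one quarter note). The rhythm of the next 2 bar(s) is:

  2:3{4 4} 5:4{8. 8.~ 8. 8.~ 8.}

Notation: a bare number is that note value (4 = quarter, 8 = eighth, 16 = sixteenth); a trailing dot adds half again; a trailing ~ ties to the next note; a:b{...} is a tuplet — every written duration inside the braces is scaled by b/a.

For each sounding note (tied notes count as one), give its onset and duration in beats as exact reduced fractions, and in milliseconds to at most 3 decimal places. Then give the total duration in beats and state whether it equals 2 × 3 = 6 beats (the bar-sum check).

1) 0.0ms=0b +769.231ms=3/2b
2) 769.231ms=3/2b +769.231ms=3/2b
3) 1538.462ms=3b +307.692ms=3/5b
4) 1846.154ms=18/5b +615.385ms=6/5b
5) 2461.538ms=24/5b +615.385ms=6/5b
Σ=6b of 6 (117bpm 3/4) — PASS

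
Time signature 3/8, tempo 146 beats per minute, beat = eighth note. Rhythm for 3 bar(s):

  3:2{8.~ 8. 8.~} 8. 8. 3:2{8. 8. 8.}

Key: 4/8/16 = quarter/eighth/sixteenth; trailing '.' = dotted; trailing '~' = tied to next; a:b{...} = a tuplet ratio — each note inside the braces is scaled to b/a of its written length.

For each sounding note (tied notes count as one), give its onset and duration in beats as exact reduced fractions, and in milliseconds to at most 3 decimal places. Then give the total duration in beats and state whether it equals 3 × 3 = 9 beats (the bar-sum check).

1) 0.0ms=0b +821.918ms=2b
2) 821.918ms=2b +1027.397ms=5/2b
3) 1849.315ms=9/2b +616.438ms=3/2b
4) 2465.753ms=6b +410.959ms=1b
5) 2876.712ms=7b +410.959ms=1b
6) 3287.671ms=8b +410.959ms=1b
Σ=9b of 9 (146bpm 3/8) — PASS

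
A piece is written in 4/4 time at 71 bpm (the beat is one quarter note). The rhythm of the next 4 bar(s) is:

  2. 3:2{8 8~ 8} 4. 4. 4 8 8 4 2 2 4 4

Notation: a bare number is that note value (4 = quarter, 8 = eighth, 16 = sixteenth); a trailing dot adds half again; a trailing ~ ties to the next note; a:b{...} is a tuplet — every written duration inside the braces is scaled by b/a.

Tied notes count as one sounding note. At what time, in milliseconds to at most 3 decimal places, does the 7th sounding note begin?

note 7 onset = 8b = 6760.563ms

1. 0.0ms @ 0 + 2535.211ms (3)
2. 2535.211ms @ 3 + 281.69ms (1/3)
3. 2816.901ms @ 10/3 + 563.38ms (2/3)
4. 3380.282ms @ 4 + 1267.606ms (3/2)
5. 4647.887ms @ 11/2 + 1267.606ms (3/2)
6. 5915.493ms @ 7 + 845.07ms (1)
7. 6760.563ms @ 8 + 422.535ms (1/2)
8. 7183.099ms @ 17/2 + 422.535ms (1/2)
9. 7605.634ms @ 9 + 845.07ms (1)
10. 8450.704ms @ 10 + 1690.141ms (2)
11. 10140.845ms @ 12 + 1690.141ms (2)
12. 11830.986ms @ 14 + 845.07ms (1)
13. 12676.056ms @ 15 + 845.07ms (1)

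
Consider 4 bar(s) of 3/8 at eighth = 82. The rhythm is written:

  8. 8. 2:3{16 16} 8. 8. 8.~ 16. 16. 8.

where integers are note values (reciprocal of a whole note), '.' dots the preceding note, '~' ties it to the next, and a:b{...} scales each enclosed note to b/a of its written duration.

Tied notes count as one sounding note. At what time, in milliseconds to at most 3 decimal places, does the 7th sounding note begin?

1. 0.0ms @ 0 + 1097.561ms (3/2)
2. 1097.561ms @ 3/2 + 1097.561ms (3/2)
3. 2195.122ms @ 3 + 548.78ms (3/4)
4. 2743.902ms @ 15/4 + 548.78ms (3/4)
5. 3292.683ms @ 9/2 + 1097.561ms (3/2)
6. 4390.244ms @ 6 + 1097.561ms (3/2)
7. 5487.805ms @ 15/2 + 1646.341ms (9/4)
8. 7134.146ms @ 39/4 + 548.78ms (3/4)
9. 7682.927ms @ 21/2 + 1097.561ms (3/2)

note 7 onset = 15/2b = 5487.805ms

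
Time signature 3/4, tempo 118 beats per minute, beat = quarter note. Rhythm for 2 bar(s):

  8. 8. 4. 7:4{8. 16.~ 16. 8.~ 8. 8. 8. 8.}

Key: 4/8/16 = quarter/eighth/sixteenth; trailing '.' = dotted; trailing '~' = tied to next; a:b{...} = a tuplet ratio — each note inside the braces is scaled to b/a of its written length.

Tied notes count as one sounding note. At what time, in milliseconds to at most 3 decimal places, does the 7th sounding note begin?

1. 0.0ms @ 0 + 381.356ms (3/4)
2. 381.356ms @ 3/4 + 381.356ms (3/4)
3. 762.712ms @ 3/2 + 762.712ms (3/2)
4. 1525.424ms @ 3 + 217.918ms (3/7)
5. 1743.341ms @ 24/7 + 217.918ms (3/7)
6. 1961.259ms @ 27/7 + 435.835ms (6/7)
7. 2397.094ms @ 33/7 + 217.918ms (3/7)
8. 2615.012ms @ 36/7 + 217.918ms (3/7)
9. 2832.93ms @ 39/7 + 217.918ms (3/7)

note 7 onset = 33/7b = 2397.094ms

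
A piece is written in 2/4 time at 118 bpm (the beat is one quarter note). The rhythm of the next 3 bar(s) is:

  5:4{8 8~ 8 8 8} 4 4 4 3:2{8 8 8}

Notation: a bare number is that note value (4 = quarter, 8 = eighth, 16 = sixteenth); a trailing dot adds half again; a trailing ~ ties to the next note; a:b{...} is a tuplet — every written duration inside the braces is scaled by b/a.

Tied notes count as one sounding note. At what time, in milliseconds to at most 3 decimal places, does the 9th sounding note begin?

1. 0.0ms @ 0 + 203.39ms (2/5)
2. 203.39ms @ 2/5 + 406.78ms (4/5)
3. 610.169ms @ 6/5 + 203.39ms (2/5)
4. 813.559ms @ 8/5 + 203.39ms (2/5)
5. 1016.949ms @ 2 + 508.475ms (1)
6. 1525.424ms @ 3 + 508.475ms (1)
7. 2033.898ms @ 4 + 508.475ms (1)
8. 2542.373ms @ 5 + 169.492ms (1/3)
9. 2711.864ms @ 16/3 + 169.492ms (1/3)
10. 2881.356ms @ 17/3 + 169.492ms (1/3)

note 9 onset = 16/3b = 2711.864ms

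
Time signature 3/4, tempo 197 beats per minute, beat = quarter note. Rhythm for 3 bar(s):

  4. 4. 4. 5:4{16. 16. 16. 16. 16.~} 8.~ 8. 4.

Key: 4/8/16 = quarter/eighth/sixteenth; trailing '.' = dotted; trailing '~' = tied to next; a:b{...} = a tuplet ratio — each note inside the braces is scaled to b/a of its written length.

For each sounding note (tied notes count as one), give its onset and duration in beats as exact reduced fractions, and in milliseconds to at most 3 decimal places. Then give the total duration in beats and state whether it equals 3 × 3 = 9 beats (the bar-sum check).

1) 0.0ms=0b +456.853ms=3/2b
2) 456.853ms=3/2b +456.853ms=3/2b
3) 913.706ms=3b +456.853ms=3/2b
4) 1370.558ms=9/2b +91.371ms=3/10b
5) 1461.929ms=24/5b +91.371ms=3/10b
6) 1553.299ms=51/10b +91.371ms=3/10b
7) 1644.67ms=27/5b +91.371ms=3/10b
8) 1736.041ms=57/10b +548.223ms=9/5b
9) 2284.264ms=15/2b +456.853ms=3/2b
Σ=9b of 9 (197bpm 3/4) — PASS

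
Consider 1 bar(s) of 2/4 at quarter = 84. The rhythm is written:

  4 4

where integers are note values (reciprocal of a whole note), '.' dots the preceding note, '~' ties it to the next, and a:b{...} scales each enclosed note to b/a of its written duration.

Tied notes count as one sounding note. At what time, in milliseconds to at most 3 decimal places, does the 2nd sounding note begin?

note 2 onset = 1b = 714.286ms

1. 0.0ms @ 0 + 714.286ms (1)
2. 714.286ms @ 1 + 714.286ms (1)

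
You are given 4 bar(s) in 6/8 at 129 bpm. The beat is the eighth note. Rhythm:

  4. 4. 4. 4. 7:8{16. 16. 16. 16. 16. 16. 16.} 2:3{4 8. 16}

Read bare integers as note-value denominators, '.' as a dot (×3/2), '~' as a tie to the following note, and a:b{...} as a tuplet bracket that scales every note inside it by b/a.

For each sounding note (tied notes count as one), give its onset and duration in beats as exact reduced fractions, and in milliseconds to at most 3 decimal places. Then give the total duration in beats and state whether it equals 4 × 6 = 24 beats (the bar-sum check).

1) 0.0ms=0b +1395.349ms=3b
2) 1395.349ms=3b +1395.349ms=3b
3) 2790.698ms=6b +1395.349ms=3b
4) 4186.047ms=9b +1395.349ms=3b
5) 5581.395ms=12b +398.671ms=6/7b
6) 5980.066ms=90/7b +398.671ms=6/7b
7) 6378.738ms=96/7b +398.671ms=6/7b
8) 6777.409ms=102/7b +398.671ms=6/7b
9) 7176.08ms=108/7b +398.671ms=6/7b
10) 7574.751ms=114/7b +398.671ms=6/7b
11) 7973.422ms=120/7b +398.671ms=6/7b
12) 8372.093ms=18b +1395.349ms=3b
13) 9767.442ms=21b +1046.512ms=9/4b
14) 10813.953ms=93/4b +348.837ms=3/4b
Σ=24b of 24 (129bpm 6/8) — PASS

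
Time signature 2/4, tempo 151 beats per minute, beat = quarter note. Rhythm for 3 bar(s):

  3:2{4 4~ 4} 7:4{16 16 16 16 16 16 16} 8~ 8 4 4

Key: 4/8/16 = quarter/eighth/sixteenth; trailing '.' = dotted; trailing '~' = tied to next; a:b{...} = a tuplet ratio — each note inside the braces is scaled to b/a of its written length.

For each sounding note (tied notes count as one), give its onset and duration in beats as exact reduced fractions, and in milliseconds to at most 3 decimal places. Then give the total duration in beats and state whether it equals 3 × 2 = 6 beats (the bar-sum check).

1) 0.0ms=0b +264.901ms=2/3b
2) 264.901ms=2/3b +529.801ms=4/3b
3) 794.702ms=2b +56.764ms=1/7b
4) 851.466ms=15/7b +56.764ms=1/7b
5) 908.231ms=16/7b +56.764ms=1/7b
6) 964.995ms=17/7b +56.764ms=1/7b
7) 1021.76ms=18/7b +56.764ms=1/7b
8) 1078.524ms=19/7b +56.764ms=1/7b
9) 1135.289ms=20/7b +56.764ms=1/7b
10) 1192.053ms=3b +397.351ms=1b
11) 1589.404ms=4b +397.351ms=1b
12) 1986.755ms=5b +397.351ms=1b
Σ=6b of 6 (151bpm 2/4) — PASS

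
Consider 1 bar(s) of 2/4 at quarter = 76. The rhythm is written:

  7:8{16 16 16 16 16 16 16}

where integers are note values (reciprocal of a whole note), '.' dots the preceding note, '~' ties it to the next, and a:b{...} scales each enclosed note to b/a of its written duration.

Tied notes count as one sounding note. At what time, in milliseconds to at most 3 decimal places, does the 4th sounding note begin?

1. 0.0ms @ 0 + 225.564ms (2/7)
2. 225.564ms @ 2/7 + 225.564ms (2/7)
3. 451.128ms @ 4/7 + 225.564ms (2/7)
4. 676.692ms @ 6/7 + 225.564ms (2/7)
5. 902.256ms @ 8/7 + 225.564ms (2/7)
6. 1127.82ms @ 10/7 + 225.564ms (2/7)
7. 1353.383ms @ 12/7 + 225.564ms (2/7)

note 4 onset = 6/7b = 676.692ms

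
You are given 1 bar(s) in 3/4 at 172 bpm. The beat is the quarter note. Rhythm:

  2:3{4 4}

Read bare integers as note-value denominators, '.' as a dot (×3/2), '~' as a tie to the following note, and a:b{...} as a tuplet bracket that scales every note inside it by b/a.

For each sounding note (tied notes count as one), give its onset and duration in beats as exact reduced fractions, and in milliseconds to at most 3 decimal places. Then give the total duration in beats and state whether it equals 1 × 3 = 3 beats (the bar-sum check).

1) 0.0ms=0b +523.256ms=3/2b
2) 523.256ms=3/2b +523.256ms=3/2b
Σ=3b of 3 (172bpm 3/4) — PASS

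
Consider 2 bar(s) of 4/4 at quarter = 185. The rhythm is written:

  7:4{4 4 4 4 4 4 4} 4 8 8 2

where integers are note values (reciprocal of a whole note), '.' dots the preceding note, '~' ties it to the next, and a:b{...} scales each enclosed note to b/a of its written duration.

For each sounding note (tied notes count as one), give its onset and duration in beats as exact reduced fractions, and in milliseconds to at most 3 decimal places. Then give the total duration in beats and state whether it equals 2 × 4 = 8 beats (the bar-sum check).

1) 0.0ms=0b +185.328ms=4/7b
2) 185.328ms=4/7b +185.328ms=4/7b
3) 370.656ms=8/7b +185.328ms=4/7b
4) 555.985ms=12/7b +185.328ms=4/7b
5) 741.313ms=16/7b +185.328ms=4/7b
6) 926.641ms=20/7b +185.328ms=4/7b
7) 1111.969ms=24/7b +185.328ms=4/7b
8) 1297.297ms=4b +324.324ms=1b
9) 1621.622ms=5b +162.162ms=1/2b
10) 1783.784ms=11/2b +162.162ms=1/2b
11) 1945.946ms=6b +648.649ms=2b
Σ=8b of 8 (185bpm 4/4) — PASS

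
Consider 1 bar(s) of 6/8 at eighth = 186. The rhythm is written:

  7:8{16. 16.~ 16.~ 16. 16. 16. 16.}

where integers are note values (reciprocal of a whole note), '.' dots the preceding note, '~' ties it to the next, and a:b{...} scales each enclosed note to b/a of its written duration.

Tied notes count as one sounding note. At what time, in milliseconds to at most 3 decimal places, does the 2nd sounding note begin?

note 2 onset = 6/7b = 276.498ms

1. 0.0ms @ 0 + 276.498ms (6/7)
2. 276.498ms @ 6/7 + 829.493ms (18/7)
3. 1105.991ms @ 24/7 + 276.498ms (6/7)
4. 1382.488ms @ 30/7 + 276.498ms (6/7)
5. 1658.986ms @ 36/7 + 276.498ms (6/7)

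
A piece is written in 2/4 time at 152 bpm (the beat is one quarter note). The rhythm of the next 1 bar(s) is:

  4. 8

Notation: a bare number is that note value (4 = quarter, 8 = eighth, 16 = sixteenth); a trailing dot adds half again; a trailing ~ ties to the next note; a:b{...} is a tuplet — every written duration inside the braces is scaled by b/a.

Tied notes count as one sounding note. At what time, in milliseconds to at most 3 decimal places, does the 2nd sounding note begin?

note 2 onset = 3/2b = 592.105ms

1. 0.0ms @ 0 + 592.105ms (3/2)
2. 592.105ms @ 3/2 + 197.368ms (1/2)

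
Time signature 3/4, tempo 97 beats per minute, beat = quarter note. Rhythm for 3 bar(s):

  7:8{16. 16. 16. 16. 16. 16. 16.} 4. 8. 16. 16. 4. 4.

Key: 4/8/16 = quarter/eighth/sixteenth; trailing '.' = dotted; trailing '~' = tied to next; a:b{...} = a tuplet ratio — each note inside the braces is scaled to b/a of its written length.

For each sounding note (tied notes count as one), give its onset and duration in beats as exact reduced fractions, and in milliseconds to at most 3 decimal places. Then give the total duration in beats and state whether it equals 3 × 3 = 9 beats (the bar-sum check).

1) 0.0ms=0b +265.096ms=3/7b
2) 265.096ms=3/7b +265.096ms=3/7b
3) 530.191ms=6/7b +265.096ms=3/7b
4) 795.287ms=9/7b +265.096ms=3/7b
5) 1060.383ms=12/7b +265.096ms=3/7b
6) 1325.479ms=15/7b +265.096ms=3/7b
7) 1590.574ms=18/7b +265.096ms=3/7b
8) 1855.67ms=3b +927.835ms=3/2b
9) 2783.505ms=9/2b +463.918ms=3/4b
10) 3247.423ms=21/4b +231.959ms=3/8b
11) 3479.381ms=45/8b +231.959ms=3/8b
12) 3711.34ms=6b +927.835ms=3/2b
13) 4639.175ms=15/2b +927.835ms=3/2b
Σ=9b of 9 (97bpm 3/4) — PASS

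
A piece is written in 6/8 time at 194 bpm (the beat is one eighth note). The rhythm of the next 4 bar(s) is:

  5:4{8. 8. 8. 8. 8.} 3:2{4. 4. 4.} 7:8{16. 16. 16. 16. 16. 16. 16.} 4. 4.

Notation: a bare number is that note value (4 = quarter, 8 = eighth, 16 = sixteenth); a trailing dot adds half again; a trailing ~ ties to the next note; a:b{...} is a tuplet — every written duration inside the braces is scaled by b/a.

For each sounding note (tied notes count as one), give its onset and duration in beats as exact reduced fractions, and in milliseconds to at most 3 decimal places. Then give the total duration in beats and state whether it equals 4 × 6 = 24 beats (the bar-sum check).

1) 0.0ms=0b +371.134ms=6/5b
2) 371.134ms=6/5b +371.134ms=6/5b
3) 742.268ms=12/5b +371.134ms=6/5b
4) 1113.402ms=18/5b +371.134ms=6/5b
5) 1484.536ms=24/5b +371.134ms=6/5b
6) 1855.67ms=6b +618.557ms=2b
7) 2474.227ms=8b +618.557ms=2b
8) 3092.784ms=10b +618.557ms=2b
9) 3711.34ms=12b +265.096ms=6/7b
10) 3976.436ms=90/7b +265.096ms=6/7b
11) 4241.532ms=96/7b +265.096ms=6/7b
12) 4506.627ms=102/7b +265.096ms=6/7b
13) 4771.723ms=108/7b +265.096ms=6/7b
14) 5036.819ms=114/7b +265.096ms=6/7b
15) 5301.915ms=120/7b +265.096ms=6/7b
16) 5567.01ms=18b +927.835ms=3b
17) 6494.845ms=21b +927.835ms=3b
Σ=24b of 24 (194bpm 6/8) — PASS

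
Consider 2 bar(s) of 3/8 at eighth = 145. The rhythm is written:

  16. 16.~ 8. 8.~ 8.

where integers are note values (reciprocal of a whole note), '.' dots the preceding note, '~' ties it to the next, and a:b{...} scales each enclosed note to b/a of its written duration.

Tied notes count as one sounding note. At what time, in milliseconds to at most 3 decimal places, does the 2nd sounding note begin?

note 2 onset = 3/4b = 310.345ms

1. 0.0ms @ 0 + 310.345ms (3/4)
2. 310.345ms @ 3/4 + 931.034ms (9/4)
3. 1241.379ms @ 3 + 1241.379ms (3)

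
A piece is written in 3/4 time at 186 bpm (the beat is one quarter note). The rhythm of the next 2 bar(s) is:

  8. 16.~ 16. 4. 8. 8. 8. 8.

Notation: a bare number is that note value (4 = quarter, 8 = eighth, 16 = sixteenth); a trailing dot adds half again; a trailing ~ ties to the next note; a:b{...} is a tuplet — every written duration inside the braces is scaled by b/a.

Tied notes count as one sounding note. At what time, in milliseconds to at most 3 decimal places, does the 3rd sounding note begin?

1. 0.0ms @ 0 + 241.935ms (3/4)
2. 241.935ms @ 3/4 + 241.935ms (3/4)
3. 483.871ms @ 3/2 + 483.871ms (3/2)
4. 967.742ms @ 3 + 241.935ms (3/4)
5. 1209.677ms @ 15/4 + 241.935ms (3/4)
6. 1451.613ms @ 9/2 + 241.935ms (3/4)
7. 1693.548ms @ 21/4 + 241.935ms (3/4)

note 3 onset = 3/2b = 483.871ms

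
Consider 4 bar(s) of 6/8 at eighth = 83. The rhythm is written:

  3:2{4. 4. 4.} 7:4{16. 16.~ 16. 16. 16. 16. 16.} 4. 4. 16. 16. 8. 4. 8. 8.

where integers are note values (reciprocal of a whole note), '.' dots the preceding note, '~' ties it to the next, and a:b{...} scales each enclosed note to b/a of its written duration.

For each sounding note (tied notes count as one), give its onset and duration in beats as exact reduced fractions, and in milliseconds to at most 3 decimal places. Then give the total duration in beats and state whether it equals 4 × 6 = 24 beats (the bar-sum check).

1) 0.0ms=0b +1445.783ms=2b
2) 1445.783ms=2b +1445.783ms=2b
3) 2891.566ms=4b +1445.783ms=2b
4) 4337.349ms=6b +309.811ms=3/7b
5) 4647.16ms=45/7b +619.621ms=6/7b
6) 5266.781ms=51/7b +309.811ms=3/7b
7) 5576.592ms=54/7b +309.811ms=3/7b
8) 5886.403ms=57/7b +309.811ms=3/7b
9) 6196.213ms=60/7b +309.811ms=3/7b
10) 6506.024ms=9b +2168.675ms=3b
11) 8674.699ms=12b +2168.675ms=3b
12) 10843.373ms=15b +542.169ms=3/4b
13) 11385.542ms=63/4b +542.169ms=3/4b
14) 11927.711ms=33/2b +1084.337ms=3/2b
15) 13012.048ms=18b +2168.675ms=3b
16) 15180.723ms=21b +1084.337ms=3/2b
17) 16265.06ms=45/2b +1084.337ms=3/2b
Σ=24b of 24 (83bpm 6/8) — PASS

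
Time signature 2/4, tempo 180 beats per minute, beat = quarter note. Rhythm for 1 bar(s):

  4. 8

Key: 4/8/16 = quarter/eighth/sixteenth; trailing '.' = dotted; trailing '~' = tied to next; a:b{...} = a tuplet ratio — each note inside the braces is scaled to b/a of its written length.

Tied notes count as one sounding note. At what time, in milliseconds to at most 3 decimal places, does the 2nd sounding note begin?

1. 0.0ms @ 0 + 500.0ms (3/2)
2. 500.0ms @ 3/2 + 166.667ms (1/2)

note 2 onset = 3/2b = 500.0ms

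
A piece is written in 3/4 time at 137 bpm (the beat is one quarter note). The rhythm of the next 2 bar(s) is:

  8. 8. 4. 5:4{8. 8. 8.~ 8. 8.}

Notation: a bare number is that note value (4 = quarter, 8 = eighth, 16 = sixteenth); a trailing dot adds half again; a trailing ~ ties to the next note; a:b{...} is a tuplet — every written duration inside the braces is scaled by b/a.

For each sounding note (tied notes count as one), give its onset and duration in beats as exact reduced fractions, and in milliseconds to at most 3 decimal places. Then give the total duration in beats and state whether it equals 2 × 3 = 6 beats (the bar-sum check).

1) 0.0ms=0b +328.467ms=3/4b
2) 328.467ms=3/4b +328.467ms=3/4b
3) 656.934ms=3/2b +656.934ms=3/2b
4) 1313.869ms=3b +262.774ms=3/5b
5) 1576.642ms=18/5b +262.774ms=3/5b
6) 1839.416ms=21/5b +525.547ms=6/5b
7) 2364.964ms=27/5b +262.774ms=3/5b
Σ=6b of 6 (137bpm 3/4) — PASS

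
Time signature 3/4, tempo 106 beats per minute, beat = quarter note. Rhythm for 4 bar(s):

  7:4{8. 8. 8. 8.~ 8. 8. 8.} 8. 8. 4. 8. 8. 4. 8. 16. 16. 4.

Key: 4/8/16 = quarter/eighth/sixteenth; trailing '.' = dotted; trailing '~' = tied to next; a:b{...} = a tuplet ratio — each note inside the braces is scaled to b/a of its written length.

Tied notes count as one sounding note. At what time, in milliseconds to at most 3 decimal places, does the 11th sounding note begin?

note 11 onset = 27/4b = 3820.755ms

1. 0.0ms @ 0 + 242.588ms (3/7)
2. 242.588ms @ 3/7 + 242.588ms (3/7)
3. 485.175ms @ 6/7 + 242.588ms (3/7)
4. 727.763ms @ 9/7 + 485.175ms (6/7)
5. 1212.938ms @ 15/7 + 242.588ms (3/7)
6. 1455.526ms @ 18/7 + 242.588ms (3/7)
7. 1698.113ms @ 3 + 424.528ms (3/4)
8. 2122.642ms @ 15/4 + 424.528ms (3/4)
9. 2547.17ms @ 9/2 + 849.057ms (3/2)
10. 3396.226ms @ 6 + 424.528ms (3/4)
11. 3820.755ms @ 27/4 + 424.528ms (3/4)
12. 4245.283ms @ 15/2 + 849.057ms (3/2)
13. 5094.34ms @ 9 + 424.528ms (3/4)
14. 5518.868ms @ 39/4 + 212.264ms (3/8)
15. 5731.132ms @ 81/8 + 212.264ms (3/8)
16. 5943.396ms @ 21/2 + 849.057ms (3/2)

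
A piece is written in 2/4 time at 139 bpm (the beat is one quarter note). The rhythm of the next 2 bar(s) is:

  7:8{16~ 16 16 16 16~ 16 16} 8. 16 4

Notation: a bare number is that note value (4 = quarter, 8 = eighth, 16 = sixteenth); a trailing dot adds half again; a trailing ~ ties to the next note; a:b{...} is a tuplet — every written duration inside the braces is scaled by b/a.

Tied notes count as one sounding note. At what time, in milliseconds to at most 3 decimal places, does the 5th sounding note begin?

1. 0.0ms @ 0 + 246.66ms (4/7)
2. 246.66ms @ 4/7 + 123.33ms (2/7)
3. 369.99ms @ 6/7 + 123.33ms (2/7)
4. 493.32ms @ 8/7 + 246.66ms (4/7)
5. 739.979ms @ 12/7 + 123.33ms (2/7)
6. 863.309ms @ 2 + 323.741ms (3/4)
7. 1187.05ms @ 11/4 + 107.914ms (1/4)
8. 1294.964ms @ 3 + 431.655ms (1)

note 5 onset = 12/7b = 739.979ms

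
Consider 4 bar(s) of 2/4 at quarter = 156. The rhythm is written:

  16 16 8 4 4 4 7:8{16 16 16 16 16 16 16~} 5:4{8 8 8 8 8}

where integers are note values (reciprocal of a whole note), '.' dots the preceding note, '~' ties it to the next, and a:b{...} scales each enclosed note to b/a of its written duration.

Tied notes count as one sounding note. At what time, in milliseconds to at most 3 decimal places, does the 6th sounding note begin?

note 6 onset = 3b = 1153.846ms

1. 0.0ms @ 0 + 96.154ms (1/4)
2. 96.154ms @ 1/4 + 96.154ms (1/4)
3. 192.308ms @ 1/2 + 192.308ms (1/2)
4. 384.615ms @ 1 + 384.615ms (1)
5. 769.231ms @ 2 + 384.615ms (1)
6. 1153.846ms @ 3 + 384.615ms (1)
7. 1538.462ms @ 4 + 109.89ms (2/7)
8. 1648.352ms @ 30/7 + 109.89ms (2/7)
9. 1758.242ms @ 32/7 + 109.89ms (2/7)
10. 1868.132ms @ 34/7 + 109.89ms (2/7)
11. 1978.022ms @ 36/7 + 109.89ms (2/7)
12. 2087.912ms @ 38/7 + 109.89ms (2/7)
13. 2197.802ms @ 40/7 + 263.736ms (24/35)
14. 2461.538ms @ 32/5 + 153.846ms (2/5)
15. 2615.385ms @ 34/5 + 153.846ms (2/5)
16. 2769.231ms @ 36/5 + 153.846ms (2/5)
17. 2923.077ms @ 38/5 + 153.846ms (2/5)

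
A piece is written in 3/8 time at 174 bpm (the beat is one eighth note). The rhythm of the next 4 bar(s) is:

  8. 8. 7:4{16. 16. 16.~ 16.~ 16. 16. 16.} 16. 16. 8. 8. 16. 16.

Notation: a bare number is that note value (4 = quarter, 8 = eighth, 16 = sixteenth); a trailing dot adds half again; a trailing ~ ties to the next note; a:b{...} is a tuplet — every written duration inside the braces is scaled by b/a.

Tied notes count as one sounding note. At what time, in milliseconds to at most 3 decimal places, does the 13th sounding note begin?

note 13 onset = 45/4b = 3879.31ms

1. 0.0ms @ 0 + 517.241ms (3/2)
2. 517.241ms @ 3/2 + 517.241ms (3/2)
3. 1034.483ms @ 3 + 147.783ms (3/7)
4. 1182.266ms @ 24/7 + 147.783ms (3/7)
5. 1330.049ms @ 27/7 + 443.35ms (9/7)
6. 1773.399ms @ 36/7 + 147.783ms (3/7)
7. 1921.182ms @ 39/7 + 147.783ms (3/7)
8. 2068.966ms @ 6 + 258.621ms (3/4)
9. 2327.586ms @ 27/4 + 258.621ms (3/4)
10. 2586.207ms @ 15/2 + 517.241ms (3/2)
11. 3103.448ms @ 9 + 517.241ms (3/2)
12. 3620.69ms @ 21/2 + 258.621ms (3/4)
13. 3879.31ms @ 45/4 + 258.621ms (3/4)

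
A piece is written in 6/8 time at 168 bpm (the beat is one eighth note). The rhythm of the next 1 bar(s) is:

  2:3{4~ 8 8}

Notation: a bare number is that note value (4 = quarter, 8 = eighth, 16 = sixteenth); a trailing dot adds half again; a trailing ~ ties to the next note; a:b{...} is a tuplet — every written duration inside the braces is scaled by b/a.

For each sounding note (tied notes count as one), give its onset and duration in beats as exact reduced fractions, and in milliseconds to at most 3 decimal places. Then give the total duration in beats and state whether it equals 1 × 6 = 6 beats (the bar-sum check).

1) 0.0ms=0b +1607.143ms=9/2b
2) 1607.143ms=9/2b +535.714ms=3/2b
Σ=6b of 6 (168bpm 6/8) — PASS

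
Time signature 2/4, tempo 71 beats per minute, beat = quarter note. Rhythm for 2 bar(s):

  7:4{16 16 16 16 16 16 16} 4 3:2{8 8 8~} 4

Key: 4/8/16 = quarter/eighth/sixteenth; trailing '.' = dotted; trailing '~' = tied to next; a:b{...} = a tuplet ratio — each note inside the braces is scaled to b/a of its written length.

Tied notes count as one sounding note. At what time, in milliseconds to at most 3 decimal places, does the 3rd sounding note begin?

note 3 onset = 2/7b = 241.449ms

1. 0.0ms @ 0 + 120.724ms (1/7)
2. 120.724ms @ 1/7 + 120.724ms (1/7)
3. 241.449ms @ 2/7 + 120.724ms (1/7)
4. 362.173ms @ 3/7 + 120.724ms (1/7)
5. 482.897ms @ 4/7 + 120.724ms (1/7)
6. 603.622ms @ 5/7 + 120.724ms (1/7)
7. 724.346ms @ 6/7 + 120.724ms (1/7)
8. 845.07ms @ 1 + 845.07ms (1)
9. 1690.141ms @ 2 + 281.69ms (1/3)
10. 1971.831ms @ 7/3 + 281.69ms (1/3)
11. 2253.521ms @ 8/3 + 1126.761ms (4/3)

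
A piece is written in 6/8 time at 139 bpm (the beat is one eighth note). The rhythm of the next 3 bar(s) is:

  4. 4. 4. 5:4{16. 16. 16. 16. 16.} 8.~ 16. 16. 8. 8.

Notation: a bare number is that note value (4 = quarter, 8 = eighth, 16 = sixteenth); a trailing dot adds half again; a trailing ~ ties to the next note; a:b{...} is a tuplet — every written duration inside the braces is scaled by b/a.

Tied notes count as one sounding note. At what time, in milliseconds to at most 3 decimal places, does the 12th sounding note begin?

note 12 onset = 33/2b = 7122.302ms

1. 0.0ms @ 0 + 1294.964ms (3)
2. 1294.964ms @ 3 + 1294.964ms (3)
3. 2589.928ms @ 6 + 1294.964ms (3)
4. 3884.892ms @ 9 + 258.993ms (3/5)
5. 4143.885ms @ 48/5 + 258.993ms (3/5)
6. 4402.878ms @ 51/5 + 258.993ms (3/5)
7. 4661.871ms @ 54/5 + 258.993ms (3/5)
8. 4920.863ms @ 57/5 + 258.993ms (3/5)
9. 5179.856ms @ 12 + 971.223ms (9/4)
10. 6151.079ms @ 57/4 + 323.741ms (3/4)
11. 6474.82ms @ 15 + 647.482ms (3/2)
12. 7122.302ms @ 33/2 + 647.482ms (3/2)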